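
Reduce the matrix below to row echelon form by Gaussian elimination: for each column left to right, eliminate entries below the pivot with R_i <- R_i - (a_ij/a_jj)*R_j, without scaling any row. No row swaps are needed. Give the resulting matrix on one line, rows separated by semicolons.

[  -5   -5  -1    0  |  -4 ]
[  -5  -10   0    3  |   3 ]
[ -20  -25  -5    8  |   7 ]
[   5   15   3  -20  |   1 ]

Forward elimination:
R2 <- R2 - (1)*R1:  [  0  -5   1   3   7 ]
R3 <- R3 - (4)*R1:  [  0  -5  -1   8  23 ]
R4 <- R4 - (-1)*R1:  [   0   10    2  -20   -3 ]
R3 <- R3 - (1)*R2:  [  0   0  -2   5  16 ]
R4 <- R4 - (-2)*R2:  [   0    0    4  -14   11 ]
R4 <- R4 - (-2)*R3:  [  0   0   0  -4  43 ]
Row echelon form:
[ -5  -5  -1   0  |  -4 ]
[  0  -5   1   3  |   7 ]
[  0   0  -2   5  |  16 ]
[  0   0   0  -4  |  43 ]

REF = [-5 -5 -1 0 -4; 0 -5 1 3 7; 0 0 -2 5 16; 0 0 0 -4 43]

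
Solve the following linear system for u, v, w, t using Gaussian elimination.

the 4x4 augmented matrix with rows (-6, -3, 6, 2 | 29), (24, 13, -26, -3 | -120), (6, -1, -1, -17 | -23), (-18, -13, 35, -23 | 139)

(0, 1, 5, 1)

Forward elimination on [A|b]:
R2 <- R2 - (-4)*R1:  [  0   1  -2   5  -4 ]
R3 <- R3 - (-1)*R1:  [   0   -4    5  -15    6 ]
R4 <- R4 - (3)*R1:  [   0   -4   17  -29   52 ]
R3 <- R3 - (-4)*R2:  [   0    0   -3    5  -10 ]
R4 <- R4 - (-4)*R2:  [  0   0   9  -9  36 ]
R4 <- R4 - (-3)*R3:  [ 0  0  0  6  6 ]
Row echelon form:
[ -6  -3   6  2  |   29 ]
[  0   1  -2  5  |   -4 ]
[  0   0  -3  5  |  -10 ]
[  0   0   0  6  |    6 ]
Back-substitution:
t = (6) / 6 = 1
w = (-10 - (5)*(1)) / -3 = 5
v = (-4 - (-2)*(5) - (5)*(1)) / 1 = 1
u = (29 - (-3)*(1) - (6)*(5) - (2)*(1)) / -6 = 0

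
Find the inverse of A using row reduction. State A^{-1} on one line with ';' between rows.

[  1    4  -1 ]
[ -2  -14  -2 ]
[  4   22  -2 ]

inverse = [6 -7/6 -11/6; -1 1/6 1/3; 1 -1/2 -1/2]

Gauss-Jordan on [A | I]:
R2 <- R2 - (-2)*R1:  [  0  -6  -4  |   2   1   0 ]
R3 <- R3 - (4)*R1:  [  0   6   2  |  -4   0   1 ]
R2 <- (1/-6)*R2:  [    0     1   2/3  |  -1/3  -1/6     0 ]
R1 <- R1 - (4)*R2:  [     1      0  -11/3  |    7/3    2/3      0 ]
R3 <- R3 - (6)*R2:  [  0   0  -2  |  -2   1   1 ]
R3 <- (1/-2)*R3:  [    0     0     1  |     1  -1/2  -1/2 ]
R1 <- R1 - (-11/3)*R3:  [     1      0      0  |      6   -7/6  -11/6 ]
R2 <- R2 - (2/3)*R3:  [   0    1    0  |   -1  1/6  1/3 ]
Right block of [I | A^{-1}] is the inverse:
[  6  -7/6  -11/6 ]
[ -1   1/6    1/3 ]
[  1  -1/2   -1/2 ]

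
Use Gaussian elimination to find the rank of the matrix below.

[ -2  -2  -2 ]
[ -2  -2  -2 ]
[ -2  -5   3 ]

rank(A) = 2

Row reduction:
R2 <- R2 - (1)*R1:  [ 0  0  0 ]
R3 <- R3 - (1)*R1:  [  0  -3   5 ]
R2 <-> R3   (pivot in column 2 was zero)
[ -2  -2  -2 ]
[  0  -3   5 ]
[  0   0   0 ]
Row echelon form:
[ -2  -2  -2 ]
[  0  -3   5 ]
[  0   0   0 ]
Nonzero rows / pivot columns: 2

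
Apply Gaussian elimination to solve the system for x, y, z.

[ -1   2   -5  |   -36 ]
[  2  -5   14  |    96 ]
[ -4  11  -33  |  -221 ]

(3, -4, 5)

Forward elimination on [A|b]:
R2 <- R2 - (-2)*R1:  [  0  -1   4  24 ]
R3 <- R3 - (4)*R1:  [   0    3  -13  -77 ]
R3 <- R3 - (-3)*R2:  [  0   0  -1  -5 ]
Row echelon form:
[ -1   2  -5  |  -36 ]
[  0  -1   4  |   24 ]
[  0   0  -1  |   -5 ]
Back-substitution:
z = (-5) / -1 = 5
y = (24 - (4)*(5)) / -1 = -4
x = (-36 - (2)*(-4) - (-5)*(5)) / -1 = 3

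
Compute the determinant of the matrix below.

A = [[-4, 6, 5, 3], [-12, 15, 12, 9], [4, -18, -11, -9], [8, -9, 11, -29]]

Forward elimination:
R2 <- R2 - (3)*R1:  [  0  -3  -3   0 ]
R3 <- R3 - (-1)*R1:  [   0  -12   -6   -6 ]
R4 <- R4 - (-2)*R1:  [   0    3   21  -23 ]
R3 <- R3 - (4)*R2:  [  0   0   6  -6 ]
R4 <- R4 - (-1)*R2:  [   0    0   18  -23 ]
R4 <- R4 - (3)*R3:  [  0   0   0  -5 ]
Upper-triangular form:
[ -4   6   5   3 ]
[  0  -3  -3   0 ]
[  0   0   6  -6 ]
[  0   0   0  -5 ]
det(A) = (-1)^0 * (-4) * (-3) * (6) * (-5) = -360  (0 row swaps -> sign +1)

det(A) = -360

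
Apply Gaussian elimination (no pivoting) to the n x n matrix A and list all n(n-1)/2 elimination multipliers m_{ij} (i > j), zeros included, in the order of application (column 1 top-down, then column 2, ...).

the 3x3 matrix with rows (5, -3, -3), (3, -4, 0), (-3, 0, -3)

multipliers: 3/5, -3/5, 9/11

Forward elimination:
R2 <- R2 - (3/5)*R1:  [     0  -11/5    9/5 ]
R3 <- R3 - (-3/5)*R1:  [     0   -9/5  -24/5 ]
R3 <- R3 - (9/11)*R2:  [      0       0  -69/11 ]
Multipliers (in order of application): m_{21} = 3/5, m_{31} = -3/5, m_{32} = 9/11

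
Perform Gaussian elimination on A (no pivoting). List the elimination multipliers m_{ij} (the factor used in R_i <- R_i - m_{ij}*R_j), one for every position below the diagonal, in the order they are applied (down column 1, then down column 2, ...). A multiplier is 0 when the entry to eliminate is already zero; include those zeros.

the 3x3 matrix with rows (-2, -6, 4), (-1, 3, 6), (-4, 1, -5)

multipliers: 1/2, 2, 13/6

Forward elimination:
R2 <- R2 - (1/2)*R1:  [ 0  6  4 ]
R3 <- R3 - (2)*R1:  [   0   13  -13 ]
R3 <- R3 - (13/6)*R2:  [     0      0  -65/3 ]
Multipliers (in order of application): m_{21} = 1/2, m_{31} = 2, m_{32} = 13/6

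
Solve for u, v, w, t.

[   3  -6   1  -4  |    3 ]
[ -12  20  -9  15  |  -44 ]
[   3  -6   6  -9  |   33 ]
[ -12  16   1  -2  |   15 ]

Forward elimination on [A|b]:
R2 <- R2 - (-4)*R1:  [   0   -4   -5   -1  -32 ]
R3 <- R3 - (1)*R1:  [  0   0   5  -5  30 ]
R4 <- R4 - (-4)*R1:  [   0   -8    5  -18   27 ]
R4 <- R4 - (2)*R2:  [   0    0   15  -16   91 ]
R4 <- R4 - (3)*R3:  [  0   0   0  -1   1 ]
Row echelon form:
[ 3  -6   1  -4  |    3 ]
[ 0  -4  -5  -1  |  -32 ]
[ 0   0   5  -5  |   30 ]
[ 0   0   0  -1  |    1 ]
Back-substitution:
t = (1) / -1 = -1
w = (30 - (-5)*(-1)) / 5 = 5
v = (-32 - (-5)*(5) - (-1)*(-1)) / -4 = 2
u = (3 - (-6)*(2) - (1)*(5) - (-4)*(-1)) / 3 = 2

(2, 2, 5, -1)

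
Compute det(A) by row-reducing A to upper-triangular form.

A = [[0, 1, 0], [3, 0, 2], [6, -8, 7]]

Forward elimination:
R1 <-> R2   (pivot in column 1 was zero)
[ 3   0  2 ]
[ 0   1  0 ]
[ 6  -8  7 ]
R3 <- R3 - (2)*R1:  [  0  -8   3 ]
R3 <- R3 - (-8)*R2:  [ 0  0  3 ]
Upper-triangular form:
[ 3  0  2 ]
[ 0  1  0 ]
[ 0  0  3 ]
det(A) = (-1)^1 * (3) * (1) * (3) = -9  (1 row swap -> sign -1)

det(A) = -9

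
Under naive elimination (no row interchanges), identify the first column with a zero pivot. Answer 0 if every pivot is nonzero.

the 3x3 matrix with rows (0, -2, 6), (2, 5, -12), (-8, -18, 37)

first zero-pivot column = 1

Naive forward elimination:
Pivot entry (1,1) is zero but row 2 has 2 in column 1 -> naive elimination stops; a row interchange (e.g. R1 <-> R2) would be required here.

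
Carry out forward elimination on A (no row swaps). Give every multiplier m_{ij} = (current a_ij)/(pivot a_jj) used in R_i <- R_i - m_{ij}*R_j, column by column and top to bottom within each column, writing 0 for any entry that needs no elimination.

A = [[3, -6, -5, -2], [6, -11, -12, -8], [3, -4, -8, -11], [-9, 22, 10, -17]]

Forward elimination:
R2 <- R2 - (2)*R1:  [  0   1  -2  -4 ]
R3 <- R3 - (1)*R1:  [  0   2  -3  -9 ]
R4 <- R4 - (-3)*R1:  [   0    4   -5  -23 ]
R3 <- R3 - (2)*R2:  [  0   0   1  -1 ]
R4 <- R4 - (4)*R2:  [  0   0   3  -7 ]
R4 <- R4 - (3)*R3:  [  0   0   0  -4 ]
Multipliers (in order of application): m_{21} = 2, m_{31} = 1, m_{41} = -3, m_{32} = 2, m_{42} = 4, m_{43} = 3

multipliers: 2, 1, -3, 2, 4, 3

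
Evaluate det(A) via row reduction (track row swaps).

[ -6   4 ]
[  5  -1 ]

Forward elimination:
R2 <- R2 - (-5/6)*R1:  [   0  7/3 ]
Upper-triangular form:
[ -6    4 ]
[  0  7/3 ]
det(A) = (-1)^0 * (-6) * (7/3) = -14  (0 row swaps -> sign +1)

det(A) = -14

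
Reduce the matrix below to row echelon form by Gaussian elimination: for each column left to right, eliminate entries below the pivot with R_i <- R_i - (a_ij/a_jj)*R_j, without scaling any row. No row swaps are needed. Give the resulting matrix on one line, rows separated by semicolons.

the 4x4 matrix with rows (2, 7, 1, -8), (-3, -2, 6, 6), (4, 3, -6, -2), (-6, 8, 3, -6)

REF = [2 7 1 -8; 0 17/2 15/2 -6; 0 0 29/17 106/17; 0 0 0 1800/29]

Forward elimination:
R2 <- R2 - (-3/2)*R1:  [    0  17/2  15/2    -6 ]
R3 <- R3 - (2)*R1:  [   0  -11   -8   14 ]
R4 <- R4 - (-3)*R1:  [   0   29    6  -30 ]
R3 <- R3 - (-22/17)*R2:  [      0       0   29/17  106/17 ]
R4 <- R4 - (58/17)*R2:  [       0        0  -333/17  -162/17 ]
R4 <- R4 - (-333/29)*R3:  [       0        0        0  1800/29 ]
Row echelon form:
[ 2     7      1       -8 ]
[ 0  17/2   15/2       -6 ]
[ 0     0  29/17   106/17 ]
[ 0     0      0  1800/29 ]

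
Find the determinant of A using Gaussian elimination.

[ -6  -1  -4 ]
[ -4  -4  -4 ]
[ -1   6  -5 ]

det(A) = -136

Forward elimination:
R2 <- R2 - (2/3)*R1:  [     0  -10/3   -4/3 ]
R3 <- R3 - (1/6)*R1:  [     0   37/6  -13/3 ]
R3 <- R3 - (-37/20)*R2:  [     0      0  -34/5 ]
Upper-triangular form:
[ -6     -1     -4 ]
[  0  -10/3   -4/3 ]
[  0      0  -34/5 ]
det(A) = (-1)^0 * (-6) * (-10/3) * (-34/5) = -136  (0 row swaps -> sign +1)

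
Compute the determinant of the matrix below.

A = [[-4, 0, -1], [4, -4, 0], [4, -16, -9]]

Forward elimination:
R2 <- R2 - (-1)*R1:  [  0  -4  -1 ]
R3 <- R3 - (-1)*R1:  [   0  -16  -10 ]
R3 <- R3 - (4)*R2:  [  0   0  -6 ]
Upper-triangular form:
[ -4   0  -1 ]
[  0  -4  -1 ]
[  0   0  -6 ]
det(A) = (-1)^0 * (-4) * (-4) * (-6) = -96  (0 row swaps -> sign +1)

det(A) = -96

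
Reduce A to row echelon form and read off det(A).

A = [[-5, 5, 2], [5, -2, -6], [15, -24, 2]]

det(A) = 60

Forward elimination:
R2 <- R2 - (-1)*R1:  [  0   3  -4 ]
R3 <- R3 - (-3)*R1:  [  0  -9   8 ]
R3 <- R3 - (-3)*R2:  [  0   0  -4 ]
Upper-triangular form:
[ -5  5   2 ]
[  0  3  -4 ]
[  0  0  -4 ]
det(A) = (-1)^0 * (-5) * (3) * (-4) = 60  (0 row swaps -> sign +1)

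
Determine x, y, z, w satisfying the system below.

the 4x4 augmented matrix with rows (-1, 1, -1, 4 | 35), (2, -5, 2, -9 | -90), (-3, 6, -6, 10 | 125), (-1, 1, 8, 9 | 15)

(-5, 5, -5, 5)

Forward elimination on [A|b]:
R2 <- R2 - (-2)*R1:  [   0   -3    0   -1  -20 ]
R3 <- R3 - (3)*R1:  [  0   3  -3  -2  20 ]
R4 <- R4 - (1)*R1:  [   0    0    9    5  -20 ]
R3 <- R3 - (-1)*R2:  [  0   0  -3  -3   0 ]
R4 <- R4 - (-3)*R3:  [   0    0    0   -4  -20 ]
Row echelon form:
[ -1   1  -1   4  |   35 ]
[  0  -3   0  -1  |  -20 ]
[  0   0  -3  -3  |    0 ]
[  0   0   0  -4  |  -20 ]
Back-substitution:
w = (-20) / -4 = 5
z = (0 - (-3)*(5)) / -3 = -5
y = (-20 - (-1)*(5)) / -3 = 5
x = (35 - (1)*(5) - (-1)*(-5) - (4)*(5)) / -1 = -5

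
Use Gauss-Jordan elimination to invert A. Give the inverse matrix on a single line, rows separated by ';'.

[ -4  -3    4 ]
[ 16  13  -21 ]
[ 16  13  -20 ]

Gauss-Jordan on [A | I]:
R1 <- (1/-4)*R1:  [    1   3/4    -1  |  -1/4     0     0 ]
R2 <- R2 - (16)*R1:  [  0   1  -5  |   4   1   0 ]
R3 <- R3 - (16)*R1:  [  0   1  -4  |   4   0   1 ]
R1 <- R1 - (3/4)*R2:  [     1      0   11/4  |  -13/4   -3/4      0 ]
R3 <- R3 - (1)*R2:  [  0   0   1  |   0  -1   1 ]
R1 <- R1 - (11/4)*R3:  [     1      0      0  |  -13/4      2  -11/4 ]
R2 <- R2 - (-5)*R3:  [  0   1   0  |   4  -4   5 ]
Right block of [I | A^{-1}] is the inverse:
[ -13/4   2  -11/4 ]
[     4  -4      5 ]
[     0  -1      1 ]

inverse = [-13/4 2 -11/4; 4 -4 5; 0 -1 1]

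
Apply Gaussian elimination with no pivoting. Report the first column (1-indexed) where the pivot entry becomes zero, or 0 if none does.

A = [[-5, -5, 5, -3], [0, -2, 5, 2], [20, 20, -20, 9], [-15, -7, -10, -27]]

Naive forward elimination:
R3 <- R3 - (-4)*R1:  [  0   0   0  -3 ]
R4 <- R4 - (3)*R1:  [   0    8  -25  -18 ]
R4 <- R4 - (-4)*R2:  [   0    0   -5  -10 ]
Matrix at this point:
[ -5  -5   5   -3 ]
[  0  -2   5    2 ]
[  0   0   0   -3 ]
[  0   0  -5  -10 ]
Pivot entry (3,3) is zero but row 4 has -5 in column 3 -> naive elimination stops; a row interchange (e.g. R3 <-> R4) would be required here.

first zero-pivot column = 3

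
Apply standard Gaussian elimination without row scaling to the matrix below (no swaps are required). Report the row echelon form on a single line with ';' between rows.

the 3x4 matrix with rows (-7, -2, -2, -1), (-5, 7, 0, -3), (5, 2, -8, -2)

Forward elimination:
R2 <- R2 - (5/7)*R1:  [     0   59/7   10/7  -16/7 ]
R3 <- R3 - (-5/7)*R1:  [     0    4/7  -66/7  -19/7 ]
R3 <- R3 - (4/59)*R2:  [       0        0  -562/59  -151/59 ]
Row echelon form:
[ -7    -2       -2       -1 ]
[  0  59/7     10/7    -16/7 ]
[  0     0  -562/59  -151/59 ]

REF = [-7 -2 -2 -1; 0 59/7 10/7 -16/7; 0 0 -562/59 -151/59]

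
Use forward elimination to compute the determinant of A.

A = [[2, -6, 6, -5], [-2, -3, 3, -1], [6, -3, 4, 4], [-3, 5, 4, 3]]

Forward elimination:
R2 <- R2 - (-1)*R1:  [  0  -9   9  -6 ]
R3 <- R3 - (3)*R1:  [   0   15  -14   19 ]
R4 <- R4 - (-3/2)*R1:  [    0    -4    13  -9/2 ]
R3 <- R3 - (-5/3)*R2:  [ 0  0  1  9 ]
R4 <- R4 - (4/9)*R2:  [     0      0      9  -11/6 ]
R4 <- R4 - (9)*R3:  [      0       0       0  -497/6 ]
Upper-triangular form:
[ 2  -6  6      -5 ]
[ 0  -9  9      -6 ]
[ 0   0  1       9 ]
[ 0   0  0  -497/6 ]
det(A) = (-1)^0 * (2) * (-9) * (1) * (-497/6) = 1491  (0 row swaps -> sign +1)

det(A) = 1491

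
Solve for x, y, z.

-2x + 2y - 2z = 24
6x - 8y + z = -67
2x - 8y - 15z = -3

Forward elimination on [A|b]:
R2 <- R2 - (-3)*R1:  [  0  -2  -5   5 ]
R3 <- R3 - (-1)*R1:  [   0   -6  -17   21 ]
R3 <- R3 - (3)*R2:  [  0   0  -2   6 ]
Row echelon form:
[ -2   2  -2  |  24 ]
[  0  -2  -5  |   5 ]
[  0   0  -2  |   6 ]
Back-substitution:
z = (6) / -2 = -3
y = (5 - (-5)*(-3)) / -2 = 5
x = (24 - (2)*(5) - (-2)*(-3)) / -2 = -4

(-4, 5, -3)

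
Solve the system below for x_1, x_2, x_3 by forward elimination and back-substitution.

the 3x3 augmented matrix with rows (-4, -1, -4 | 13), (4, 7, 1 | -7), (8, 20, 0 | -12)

Forward elimination on [A|b]:
R2 <- R2 - (-1)*R1:  [  0   6  -3   6 ]
R3 <- R3 - (-2)*R1:  [  0  18  -8  14 ]
R3 <- R3 - (3)*R2:  [  0   0   1  -4 ]
Row echelon form:
[ -4  -1  -4  |  13 ]
[  0   6  -3  |   6 ]
[  0   0   1  |  -4 ]
Back-substitution:
x_3 = (-4) / 1 = -4
x_2 = (6 - (-3)*(-4)) / 6 = -1
x_1 = (13 - (-1)*(-1) - (-4)*(-4)) / -4 = 1

(1, -1, -4)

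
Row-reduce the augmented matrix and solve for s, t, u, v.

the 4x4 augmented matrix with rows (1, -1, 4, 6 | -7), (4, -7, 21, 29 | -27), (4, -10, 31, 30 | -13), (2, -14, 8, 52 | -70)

Forward elimination on [A|b]:
R2 <- R2 - (4)*R1:  [  0  -3   5   5   1 ]
R3 <- R3 - (4)*R1:  [  0  -6  15   6  15 ]
R4 <- R4 - (2)*R1:  [   0  -12    0   40  -56 ]
R3 <- R3 - (2)*R2:  [  0   0   5  -4  13 ]
R4 <- R4 - (4)*R2:  [   0    0  -20   20  -60 ]
R4 <- R4 - (-4)*R3:  [  0   0   0   4  -8 ]
Row echelon form:
[ 1  -1  4   6  |  -7 ]
[ 0  -3  5   5  |   1 ]
[ 0   0  5  -4  |  13 ]
[ 0   0  0   4  |  -8 ]
Back-substitution:
v = (-8) / 4 = -2
u = (13 - (-4)*(-2)) / 5 = 1
t = (1 - (5)*(1) - (5)*(-2)) / -3 = -2
s = (-7 - (-1)*(-2) - (4)*(1) - (6)*(-2)) / 1 = -1

(-1, -2, 1, -2)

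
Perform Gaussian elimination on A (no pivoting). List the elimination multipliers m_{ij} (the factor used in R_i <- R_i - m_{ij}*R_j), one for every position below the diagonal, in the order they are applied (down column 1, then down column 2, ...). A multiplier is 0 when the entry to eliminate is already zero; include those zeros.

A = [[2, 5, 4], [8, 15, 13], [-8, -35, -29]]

Forward elimination:
R2 <- R2 - (4)*R1:  [  0  -5  -3 ]
R3 <- R3 - (-4)*R1:  [   0  -15  -13 ]
R3 <- R3 - (3)*R2:  [  0   0  -4 ]
Multipliers (in order of application): m_{21} = 4, m_{31} = -4, m_{32} = 3

multipliers: 4, -4, 3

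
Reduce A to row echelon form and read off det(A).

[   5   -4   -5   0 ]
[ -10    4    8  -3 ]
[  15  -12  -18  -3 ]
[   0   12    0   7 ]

det(A) = 240

Forward elimination:
R2 <- R2 - (-2)*R1:  [  0  -4  -2  -3 ]
R3 <- R3 - (3)*R1:  [  0   0  -3  -3 ]
R4 <- R4 - (-3)*R2:  [  0   0  -6  -2 ]
R4 <- R4 - (2)*R3:  [ 0  0  0  4 ]
Upper-triangular form:
[ 5  -4  -5   0 ]
[ 0  -4  -2  -3 ]
[ 0   0  -3  -3 ]
[ 0   0   0   4 ]
det(A) = (-1)^0 * (5) * (-4) * (-3) * (4) = 240  (0 row swaps -> sign +1)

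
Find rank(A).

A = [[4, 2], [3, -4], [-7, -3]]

Row reduction:
R2 <- R2 - (3/4)*R1:  [     0  -11/2 ]
R3 <- R3 - (-7/4)*R1:  [   0  1/2 ]
R3 <- R3 - (-1/11)*R2:  [ 0  0 ]
Row echelon form:
[ 4      2 ]
[ 0  -11/2 ]
[ 0      0 ]
Nonzero rows / pivot columns: 2

rank(A) = 2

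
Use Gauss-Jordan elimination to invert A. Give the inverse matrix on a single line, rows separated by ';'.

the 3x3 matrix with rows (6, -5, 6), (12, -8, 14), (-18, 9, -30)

Gauss-Jordan on [A | I]:
R1 <- (1/6)*R1:  [    1  -5/6     1  |   1/6     0     0 ]
R2 <- R2 - (12)*R1:  [  0   2   2  |  -2   1   0 ]
R3 <- R3 - (-18)*R1:  [   0   -6  -12  |    3    0    1 ]
R2 <- (1/2)*R2:  [   0    1    1  |   -1  1/2    0 ]
R1 <- R1 - (-5/6)*R2:  [    1     0  11/6  |  -2/3  5/12     0 ]
R3 <- R3 - (-6)*R2:  [  0   0  -6  |  -3   3   1 ]
R3 <- (1/-6)*R3:  [    0     0     1  |   1/2  -1/2  -1/6 ]
R1 <- R1 - (11/6)*R3:  [      1       0       0  |  -19/12     4/3   11/36 ]
R2 <- R2 - (1)*R3:  [    0     1     0  |  -3/2     1   1/6 ]
Right block of [I | A^{-1}] is the inverse:
[ -19/12   4/3  11/36 ]
[   -3/2     1    1/6 ]
[    1/2  -1/2   -1/6 ]

inverse = [-19/12 4/3 11/36; -3/2 1 1/6; 1/2 -1/2 -1/6]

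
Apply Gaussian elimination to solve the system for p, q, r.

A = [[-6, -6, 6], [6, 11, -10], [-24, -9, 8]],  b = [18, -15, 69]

(-3, 3, 3)

Forward elimination on [A|b]:
R2 <- R2 - (-1)*R1:  [  0   5  -4   3 ]
R3 <- R3 - (4)*R1:  [   0   15  -16   -3 ]
R3 <- R3 - (3)*R2:  [   0    0   -4  -12 ]
Row echelon form:
[ -6  -6   6  |   18 ]
[  0   5  -4  |    3 ]
[  0   0  -4  |  -12 ]
Back-substitution:
r = (-12) / -4 = 3
q = (3 - (-4)*(3)) / 5 = 3
p = (18 - (-6)*(3) - (6)*(3)) / -6 = -3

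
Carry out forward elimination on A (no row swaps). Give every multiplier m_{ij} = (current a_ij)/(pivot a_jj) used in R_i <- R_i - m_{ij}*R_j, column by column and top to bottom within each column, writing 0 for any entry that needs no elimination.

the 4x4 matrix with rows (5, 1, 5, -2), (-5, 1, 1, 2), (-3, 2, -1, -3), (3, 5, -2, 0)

Forward elimination:
R2 <- R2 - (-1)*R1:  [ 0  2  6  0 ]
R3 <- R3 - (-3/5)*R1:  [     0   13/5      2  -21/5 ]
R4 <- R4 - (3/5)*R1:  [    0  22/5    -5   6/5 ]
R3 <- R3 - (13/10)*R2:  [     0      0  -29/5  -21/5 ]
R4 <- R4 - (11/5)*R2:  [     0      0  -91/5    6/5 ]
R4 <- R4 - (91/29)*R3:  [      0       0       0  417/29 ]
Multipliers (in order of application): m_{21} = -1, m_{31} = -3/5, m_{41} = 3/5, m_{32} = 13/10, m_{42} = 11/5, m_{43} = 91/29

multipliers: -1, -3/5, 3/5, 13/10, 11/5, 91/29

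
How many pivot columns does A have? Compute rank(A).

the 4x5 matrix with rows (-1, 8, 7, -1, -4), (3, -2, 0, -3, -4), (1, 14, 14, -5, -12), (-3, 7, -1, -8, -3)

Row reduction:
R2 <- R2 - (-3)*R1:  [   0   22   21   -6  -16 ]
R3 <- R3 - (-1)*R1:  [   0   22   21   -6  -16 ]
R4 <- R4 - (3)*R1:  [   0  -17  -22   -5    9 ]
R3 <- R3 - (1)*R2:  [ 0  0  0  0  0 ]
R4 <- R4 - (-17/22)*R2:  [       0        0  -127/22  -106/11   -37/11 ]
R3 <-> R4   (pivot in column 3 was zero)
[ -1   8        7       -1      -4 ]
[  0  22       21       -6     -16 ]
[  0   0  -127/22  -106/11  -37/11 ]
[  0   0        0        0       0 ]
Row echelon form:
[ -1   8        7       -1      -4 ]
[  0  22       21       -6     -16 ]
[  0   0  -127/22  -106/11  -37/11 ]
[  0   0        0        0       0 ]
Nonzero rows / pivot columns: 3

rank(A) = 3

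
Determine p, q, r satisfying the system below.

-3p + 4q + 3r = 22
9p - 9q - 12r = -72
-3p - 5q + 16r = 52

Forward elimination on [A|b]:
R2 <- R2 - (-3)*R1:  [  0   3  -3  -6 ]
R3 <- R3 - (1)*R1:  [  0  -9  13  30 ]
R3 <- R3 - (-3)*R2:  [  0   0   4  12 ]
Row echelon form:
[ -3  4   3  |  22 ]
[  0  3  -3  |  -6 ]
[  0  0   4  |  12 ]
Back-substitution:
r = (12) / 4 = 3
q = (-6 - (-3)*(3)) / 3 = 1
p = (22 - (4)*(1) - (3)*(3)) / -3 = -3

(-3, 1, 3)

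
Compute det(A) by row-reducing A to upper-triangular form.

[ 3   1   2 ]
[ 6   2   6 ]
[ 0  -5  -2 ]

det(A) = 30

Forward elimination:
R2 <- R2 - (2)*R1:  [ 0  0  2 ]
R2 <-> R3   (pivot in column 2 was zero)
[ 3   1   2 ]
[ 0  -5  -2 ]
[ 0   0   2 ]
Upper-triangular form:
[ 3   1   2 ]
[ 0  -5  -2 ]
[ 0   0   2 ]
det(A) = (-1)^1 * (3) * (-5) * (2) = 30  (1 row swap -> sign -1)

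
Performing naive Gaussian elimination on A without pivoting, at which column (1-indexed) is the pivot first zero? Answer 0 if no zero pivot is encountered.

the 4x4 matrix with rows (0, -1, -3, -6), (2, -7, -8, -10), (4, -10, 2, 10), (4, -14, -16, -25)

Naive forward elimination:
Pivot entry (1,1) is zero but row 2 has 2 in column 1 -> naive elimination stops; a row interchange (e.g. R1 <-> R2) would be required here.

first zero-pivot column = 1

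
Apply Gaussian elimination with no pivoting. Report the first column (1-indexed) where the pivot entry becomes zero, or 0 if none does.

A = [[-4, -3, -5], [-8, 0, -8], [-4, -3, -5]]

first zero-pivot column = 3

Naive forward elimination:
R2 <- R2 - (2)*R1:  [ 0  6  2 ]
R3 <- R3 - (1)*R1:  [ 0  0  0 ]
Matrix at this point:
[ -4  -3  -5 ]
[  0   6   2 ]
[  0   0   0 ]
Pivot entry (3,3) in the last row is zero and there are no rows below to swap with -> zero pivot in column 3 (A is singular).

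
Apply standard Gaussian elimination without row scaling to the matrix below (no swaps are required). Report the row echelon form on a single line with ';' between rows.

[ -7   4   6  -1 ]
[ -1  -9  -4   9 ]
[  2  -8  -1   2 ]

REF = [-7 4 6 -1; 0 -67/7 -34/7 64/7; 0 0 281/67 -324/67]

Forward elimination:
R2 <- R2 - (1/7)*R1:  [     0  -67/7  -34/7   64/7 ]
R3 <- R3 - (-2/7)*R1:  [     0  -48/7    5/7   12/7 ]
R3 <- R3 - (48/67)*R2:  [       0        0   281/67  -324/67 ]
Row echelon form:
[ -7      4       6       -1 ]
[  0  -67/7   -34/7     64/7 ]
[  0      0  281/67  -324/67 ]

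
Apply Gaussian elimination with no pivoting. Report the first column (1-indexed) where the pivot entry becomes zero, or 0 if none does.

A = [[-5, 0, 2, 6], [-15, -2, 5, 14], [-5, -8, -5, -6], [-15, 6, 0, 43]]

first zero-pivot column = 0

Naive forward elimination:
R2 <- R2 - (3)*R1:  [  0  -2  -1  -4 ]
R3 <- R3 - (1)*R1:  [   0   -8   -7  -12 ]
R4 <- R4 - (3)*R1:  [  0   6  -6  25 ]
R3 <- R3 - (4)*R2:  [  0   0  -3   4 ]
R4 <- R4 - (-3)*R2:  [  0   0  -9  13 ]
R4 <- R4 - (3)*R3:  [ 0  0  0  1 ]
All pivots nonzero; naive elimination completes without hitting a zero pivot.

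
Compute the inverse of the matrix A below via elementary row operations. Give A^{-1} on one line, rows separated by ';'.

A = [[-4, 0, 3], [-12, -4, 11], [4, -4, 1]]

inverse = [5/4 -3/8 3/8; 7/4 -1/2 1/4; 2 -1/2 1/2]

Gauss-Jordan on [A | I]:
R1 <- (1/-4)*R1:  [    1     0  -3/4  |  -1/4     0     0 ]
R2 <- R2 - (-12)*R1:  [  0  -4   2  |  -3   1   0 ]
R3 <- R3 - (4)*R1:  [  0  -4   4  |   1   0   1 ]
R2 <- (1/-4)*R2:  [    0     1  -1/2  |   3/4  -1/4     0 ]
R3 <- R3 - (-4)*R2:  [  0   0   2  |   4  -1   1 ]
R3 <- (1/2)*R3:  [    0     0     1  |     2  -1/2   1/2 ]
R1 <- R1 - (-3/4)*R3:  [    1     0     0  |   5/4  -3/8   3/8 ]
R2 <- R2 - (-1/2)*R3:  [    0     1     0  |   7/4  -1/2   1/4 ]
Right block of [I | A^{-1}] is the inverse:
[ 5/4  -3/8  3/8 ]
[ 7/4  -1/2  1/4 ]
[   2  -1/2  1/2 ]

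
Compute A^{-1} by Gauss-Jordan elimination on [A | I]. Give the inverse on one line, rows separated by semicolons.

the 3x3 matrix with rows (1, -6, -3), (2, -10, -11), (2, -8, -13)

inverse = [7 -9 6; 2/3 -7/6 5/6; 2/3 -2/3 1/3]

Gauss-Jordan on [A | I]:
R2 <- R2 - (2)*R1:  [  0   2  -5  |  -2   1   0 ]
R3 <- R3 - (2)*R1:  [  0   4  -7  |  -2   0   1 ]
R2 <- (1/2)*R2:  [    0     1  -5/2  |    -1   1/2     0 ]
R1 <- R1 - (-6)*R2:  [   1    0  -18  |   -5    3    0 ]
R3 <- R3 - (4)*R2:  [  0   0   3  |   2  -2   1 ]
R3 <- (1/3)*R3:  [    0     0     1  |   2/3  -2/3   1/3 ]
R1 <- R1 - (-18)*R3:  [  1   0   0  |   7  -9   6 ]
R2 <- R2 - (-5/2)*R3:  [    0     1     0  |   2/3  -7/6   5/6 ]
Right block of [I | A^{-1}] is the inverse:
[   7    -9    6 ]
[ 2/3  -7/6  5/6 ]
[ 2/3  -2/3  1/3 ]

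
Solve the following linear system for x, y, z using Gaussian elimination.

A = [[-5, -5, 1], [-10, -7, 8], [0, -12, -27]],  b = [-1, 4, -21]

Forward elimination on [A|b]:
R2 <- R2 - (2)*R1:  [ 0  3  6  6 ]
R3 <- R3 - (-4)*R2:  [  0   0  -3   3 ]
Row echelon form:
[ -5  -5   1  |  -1 ]
[  0   3   6  |   6 ]
[  0   0  -3  |   3 ]
Back-substitution:
z = (3) / -3 = -1
y = (6 - (6)*(-1)) / 3 = 4
x = (-1 - (-5)*(4) - (1)*(-1)) / -5 = -4

(-4, 4, -1)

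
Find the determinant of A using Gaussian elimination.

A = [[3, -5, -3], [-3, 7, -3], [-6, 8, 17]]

Forward elimination:
R2 <- R2 - (-1)*R1:  [  0   2  -6 ]
R3 <- R3 - (-2)*R1:  [  0  -2  11 ]
R3 <- R3 - (-1)*R2:  [ 0  0  5 ]
Upper-triangular form:
[ 3  -5  -3 ]
[ 0   2  -6 ]
[ 0   0   5 ]
det(A) = (-1)^0 * (3) * (2) * (5) = 30  (0 row swaps -> sign +1)

det(A) = 30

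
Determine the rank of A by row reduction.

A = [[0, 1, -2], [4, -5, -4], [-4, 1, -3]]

rank(A) = 3

Row reduction:
R1 <-> R2   (pivot in column 1 was zero)
[  4  -5  -4 ]
[  0   1  -2 ]
[ -4   1  -3 ]
R3 <- R3 - (-1)*R1:  [  0  -4  -7 ]
R3 <- R3 - (-4)*R2:  [   0    0  -15 ]
Row echelon form:
[ 4  -5   -4 ]
[ 0   1   -2 ]
[ 0   0  -15 ]
Nonzero rows / pivot columns: 3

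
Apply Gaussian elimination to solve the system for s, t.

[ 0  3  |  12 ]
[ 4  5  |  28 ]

(2, 4)

Forward elimination on [A|b]:
R1 <-> R2   (pivot in column 1 was zero)
[ 4  5  28 ]
[ 0  3  12 ]
Row echelon form:
[ 4  5  |  28 ]
[ 0  3  |  12 ]
Back-substitution:
t = (12) / 3 = 4
s = (28 - (5)*(4)) / 4 = 2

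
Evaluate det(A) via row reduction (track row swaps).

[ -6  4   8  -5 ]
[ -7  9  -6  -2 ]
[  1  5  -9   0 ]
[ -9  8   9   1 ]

det(A) = -2787

Forward elimination:
R2 <- R2 - (7/6)*R1:  [     0   13/3  -46/3   23/6 ]
R3 <- R3 - (-1/6)*R1:  [     0   17/3  -23/3   -5/6 ]
R4 <- R4 - (3/2)*R1:  [    0     2    -3  17/2 ]
R3 <- R3 - (17/13)*R2:  [      0       0  161/13  -76/13 ]
R4 <- R4 - (6/13)*R2:  [      0       0   53/13  175/26 ]
R4 <- R4 - (53/161)*R3:  [        0         0         0  2787/322 ]
Upper-triangular form:
[ -6     4       8        -5 ]
[  0  13/3   -46/3      23/6 ]
[  0     0  161/13    -76/13 ]
[  0     0       0  2787/322 ]
det(A) = (-1)^0 * (-6) * (13/3) * (161/13) * (2787/322) = -2787  (0 row swaps -> sign +1)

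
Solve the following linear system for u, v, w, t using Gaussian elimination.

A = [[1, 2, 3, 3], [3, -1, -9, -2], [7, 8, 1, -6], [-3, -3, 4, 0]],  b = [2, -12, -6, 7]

(-1, 0, 1, 0)

Forward elimination on [A|b]:
R2 <- R2 - (3)*R1:  [   0   -7  -18  -11  -18 ]
R3 <- R3 - (7)*R1:  [   0   -6  -20  -27  -20 ]
R4 <- R4 - (-3)*R1:  [  0   3  13   9  13 ]
R3 <- R3 - (6/7)*R2:  [      0       0   -32/7  -123/7   -32/7 ]
R4 <- R4 - (-3/7)*R2:  [    0     0  37/7  30/7  37/7 ]
R4 <- R4 - (-37/32)*R3:  [       0        0        0  -513/32        0 ]
Row echelon form:
[ 1   2      3        3  |      2 ]
[ 0  -7    -18      -11  |    -18 ]
[ 0   0  -32/7   -123/7  |  -32/7 ]
[ 0   0      0  -513/32  |      0 ]
Back-substitution:
t = (0) / (-513/32) = 0
w = (-32/7 - (-123/7)*(0)) / (-32/7) = 1
v = (-18 - (-18)*(1) - (-11)*(0)) / -7 = 0
u = (2 - (2)*(0) - (3)*(1) - (3)*(0)) / 1 = -1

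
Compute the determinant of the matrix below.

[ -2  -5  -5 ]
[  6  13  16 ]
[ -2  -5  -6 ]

Forward elimination:
R2 <- R2 - (-3)*R1:  [  0  -2   1 ]
R3 <- R3 - (1)*R1:  [  0   0  -1 ]
Upper-triangular form:
[ -2  -5  -5 ]
[  0  -2   1 ]
[  0   0  -1 ]
det(A) = (-1)^0 * (-2) * (-2) * (-1) = -4  (0 row swaps -> sign +1)

det(A) = -4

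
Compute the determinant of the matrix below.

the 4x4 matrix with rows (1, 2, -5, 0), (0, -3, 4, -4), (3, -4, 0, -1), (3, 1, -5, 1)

det(A) = 85

Forward elimination:
R3 <- R3 - (3)*R1:  [   0  -10   15   -1 ]
R4 <- R4 - (3)*R1:  [  0  -5  10   1 ]
R3 <- R3 - (10/3)*R2:  [    0     0   5/3  37/3 ]
R4 <- R4 - (5/3)*R2:  [    0     0  10/3  23/3 ]
R4 <- R4 - (2)*R3:  [   0    0    0  -17 ]
Upper-triangular form:
[ 1   2   -5     0 ]
[ 0  -3    4    -4 ]
[ 0   0  5/3  37/3 ]
[ 0   0    0   -17 ]
det(A) = (-1)^0 * (1) * (-3) * (5/3) * (-17) = 85  (0 row swaps -> sign +1)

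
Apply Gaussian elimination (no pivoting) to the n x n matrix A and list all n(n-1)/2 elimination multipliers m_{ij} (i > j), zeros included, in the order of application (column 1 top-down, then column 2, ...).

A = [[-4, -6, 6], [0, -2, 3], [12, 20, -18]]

Forward elimination:
R2: entry in column 1 is already 0 -> m_{21} = 0 (no row operation needed)
R3 <- R3 - (-3)*R1:  [ 0  2  0 ]
R3 <- R3 - (-1)*R2:  [ 0  0  3 ]
Multipliers (in order of application): m_{21} = 0, m_{31} = -3, m_{32} = -1

multipliers: 0, -3, -1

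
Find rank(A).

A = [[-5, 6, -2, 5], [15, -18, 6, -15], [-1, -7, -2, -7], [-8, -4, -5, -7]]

Row reduction:
R2 <- R2 - (-3)*R1:  [ 0  0  0  0 ]
R3 <- R3 - (1/5)*R1:  [     0  -41/5   -8/5     -8 ]
R4 <- R4 - (8/5)*R1:  [     0  -68/5   -9/5    -15 ]
R2 <-> R3   (pivot in column 2 was zero)
[ -5      6    -2    5 ]
[  0  -41/5  -8/5   -8 ]
[  0      0     0    0 ]
[  0  -68/5  -9/5  -15 ]
R4 <- R4 - (68/41)*R2:  [      0       0   35/41  -71/41 ]
R3 <-> R4   (pivot in column 3 was zero)
[ -5      6     -2       5 ]
[  0  -41/5   -8/5      -8 ]
[  0      0  35/41  -71/41 ]
[  0      0      0       0 ]
Row echelon form:
[ -5      6     -2       5 ]
[  0  -41/5   -8/5      -8 ]
[  0      0  35/41  -71/41 ]
[  0      0      0       0 ]
Nonzero rows / pivot columns: 3

rank(A) = 3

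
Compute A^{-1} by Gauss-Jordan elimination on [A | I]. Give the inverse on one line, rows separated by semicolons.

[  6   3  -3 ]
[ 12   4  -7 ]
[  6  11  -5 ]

inverse = [19/24 -1/4 -1/8; 1/4 -1/6 1/12; 3/2 -2/3 -1/6]

Gauss-Jordan on [A | I]:
R1 <- (1/6)*R1:  [    1   1/2  -1/2  |   1/6     0     0 ]
R2 <- R2 - (12)*R1:  [  0  -2  -1  |  -2   1   0 ]
R3 <- R3 - (6)*R1:  [  0   8  -2  |  -1   0   1 ]
R2 <- (1/-2)*R2:  [    0     1   1/2  |     1  -1/2     0 ]
R1 <- R1 - (1/2)*R2:  [    1     0  -3/4  |  -1/3   1/4     0 ]
R3 <- R3 - (8)*R2:  [  0   0  -6  |  -9   4   1 ]
R3 <- (1/-6)*R3:  [    0     0     1  |   3/2  -2/3  -1/6 ]
R1 <- R1 - (-3/4)*R3:  [     1      0      0  |  19/24   -1/4   -1/8 ]
R2 <- R2 - (1/2)*R3:  [    0     1     0  |   1/4  -1/6  1/12 ]
Right block of [I | A^{-1}] is the inverse:
[ 19/24  -1/4  -1/8 ]
[   1/4  -1/6  1/12 ]
[   3/2  -2/3  -1/6 ]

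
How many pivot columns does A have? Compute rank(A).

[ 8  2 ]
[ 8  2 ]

Row reduction:
R2 <- R2 - (1)*R1:  [ 0  0 ]
Row echelon form:
[ 8  2 ]
[ 0  0 ]
Nonzero rows / pivot columns: 1

rank(A) = 1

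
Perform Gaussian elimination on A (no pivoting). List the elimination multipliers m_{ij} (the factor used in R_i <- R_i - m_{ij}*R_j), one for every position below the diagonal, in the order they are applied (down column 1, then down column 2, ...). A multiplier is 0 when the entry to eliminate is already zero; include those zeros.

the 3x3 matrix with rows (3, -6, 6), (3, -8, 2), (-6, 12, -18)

multipliers: 1, -2, 0

Forward elimination:
R2 <- R2 - (1)*R1:  [  0  -2  -4 ]
R3 <- R3 - (-2)*R1:  [  0   0  -6 ]
R3: entry in column 2 is already 0 -> m_{32} = 0 (no row operation needed)
Multipliers (in order of application): m_{21} = 1, m_{31} = -2, m_{32} = 0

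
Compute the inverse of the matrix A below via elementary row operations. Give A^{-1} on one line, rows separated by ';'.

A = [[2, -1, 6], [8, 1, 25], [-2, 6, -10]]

inverse = [16/5 -13/25 31/50; -3/5 4/25 1/25; -1 1/5 -1/5]

Gauss-Jordan on [A | I]:
R1 <- (1/2)*R1:  [    1  -1/2     3  |   1/2     0     0 ]
R2 <- R2 - (8)*R1:  [  0   5   1  |  -4   1   0 ]
R3 <- R3 - (-2)*R1:  [  0   5  -4  |   1   0   1 ]
R2 <- (1/5)*R2:  [    0     1   1/5  |  -4/5   1/5     0 ]
R1 <- R1 - (-1/2)*R2:  [     1      0  31/10  |   1/10   1/10      0 ]
R3 <- R3 - (5)*R2:  [  0   0  -5  |   5  -1   1 ]
R3 <- (1/-5)*R3:  [    0     0     1  |    -1   1/5  -1/5 ]
R1 <- R1 - (31/10)*R3:  [      1       0       0  |    16/5  -13/25   31/50 ]
R2 <- R2 - (1/5)*R3:  [    0     1     0  |  -3/5  4/25  1/25 ]
Right block of [I | A^{-1}] is the inverse:
[ 16/5  -13/25  31/50 ]
[ -3/5    4/25   1/25 ]
[   -1     1/5   -1/5 ]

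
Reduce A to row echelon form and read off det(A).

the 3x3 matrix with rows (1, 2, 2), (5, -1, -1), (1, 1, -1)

Forward elimination:
R2 <- R2 - (5)*R1:  [   0  -11  -11 ]
R3 <- R3 - (1)*R1:  [  0  -1  -3 ]
R3 <- R3 - (1/11)*R2:  [  0   0  -2 ]
Upper-triangular form:
[ 1    2    2 ]
[ 0  -11  -11 ]
[ 0    0   -2 ]
det(A) = (-1)^0 * (1) * (-11) * (-2) = 22  (0 row swaps -> sign +1)

det(A) = 22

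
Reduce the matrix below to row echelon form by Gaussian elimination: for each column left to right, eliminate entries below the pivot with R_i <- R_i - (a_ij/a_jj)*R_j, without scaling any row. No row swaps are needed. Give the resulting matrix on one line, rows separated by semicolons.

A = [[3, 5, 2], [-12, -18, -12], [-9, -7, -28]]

Forward elimination:
R2 <- R2 - (-4)*R1:  [  0   2  -4 ]
R3 <- R3 - (-3)*R1:  [   0    8  -22 ]
R3 <- R3 - (4)*R2:  [  0   0  -6 ]
Row echelon form:
[ 3  5   2 ]
[ 0  2  -4 ]
[ 0  0  -6 ]

REF = [3 5 2; 0 2 -4; 0 0 -6]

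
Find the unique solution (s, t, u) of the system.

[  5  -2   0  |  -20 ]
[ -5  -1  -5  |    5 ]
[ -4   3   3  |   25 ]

(-4, 0, 3)

Forward elimination on [A|b]:
R2 <- R2 - (-1)*R1:  [   0   -3   -5  -15 ]
R3 <- R3 - (-4/5)*R1:  [   0  7/5    3    9 ]
R3 <- R3 - (-7/15)*R2:  [   0    0  2/3    2 ]
Row echelon form:
[ 5  -2    0  |  -20 ]
[ 0  -3   -5  |  -15 ]
[ 0   0  2/3  |    2 ]
Back-substitution:
u = (2) / (2/3) = 3
t = (-15 - (-5)*(3)) / -3 = 0
s = (-20 - (-2)*(0)) / 5 = -4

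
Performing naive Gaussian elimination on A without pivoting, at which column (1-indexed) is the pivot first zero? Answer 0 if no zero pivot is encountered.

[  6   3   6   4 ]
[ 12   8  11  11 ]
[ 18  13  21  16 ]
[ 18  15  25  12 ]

Naive forward elimination:
R2 <- R2 - (2)*R1:  [  0   2  -1   3 ]
R3 <- R3 - (3)*R1:  [ 0  4  3  4 ]
R4 <- R4 - (3)*R1:  [ 0  6  7  0 ]
R3 <- R3 - (2)*R2:  [  0   0   5  -2 ]
R4 <- R4 - (3)*R2:  [  0   0  10  -9 ]
R4 <- R4 - (2)*R3:  [  0   0   0  -5 ]
All pivots nonzero; naive elimination completes without hitting a zero pivot.

first zero-pivot column = 0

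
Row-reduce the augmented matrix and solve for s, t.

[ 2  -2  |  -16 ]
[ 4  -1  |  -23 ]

(-5, 3)

Forward elimination on [A|b]:
R2 <- R2 - (2)*R1:  [ 0  3  9 ]
Row echelon form:
[ 2  -2  |  -16 ]
[ 0   3  |    9 ]
Back-substitution:
t = (9) / 3 = 3
s = (-16 - (-2)*(3)) / 2 = -5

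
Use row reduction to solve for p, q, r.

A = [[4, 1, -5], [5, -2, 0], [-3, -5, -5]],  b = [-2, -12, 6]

(-2, 1, -1)

Forward elimination on [A|b]:
R2 <- R2 - (5/4)*R1:  [     0  -13/4   25/4  -19/2 ]
R3 <- R3 - (-3/4)*R1:  [     0  -17/4  -35/4    9/2 ]
R3 <- R3 - (17/13)*R2:  [       0        0  -220/13   220/13 ]
Row echelon form:
[ 4      1       -5  |      -2 ]
[ 0  -13/4     25/4  |   -19/2 ]
[ 0      0  -220/13  |  220/13 ]
Back-substitution:
r = (220/13) / (-220/13) = -1
q = (-19/2 - (25/4)*(-1)) / (-13/4) = 1
p = (-2 - (1)*(1) - (-5)*(-1)) / 4 = -2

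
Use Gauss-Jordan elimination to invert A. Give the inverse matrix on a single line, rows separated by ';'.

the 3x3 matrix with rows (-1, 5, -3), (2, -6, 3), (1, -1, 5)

inverse = [27/20 11/10 3/20; 7/20 1/10 3/20; -1/5 -1/5 1/5]

Gauss-Jordan on [A | I]:
R1 <- (1/-1)*R1:  [  1  -5   3  |  -1   0   0 ]
R2 <- R2 - (2)*R1:  [  0   4  -3  |   2   1   0 ]
R3 <- R3 - (1)*R1:  [ 0  4  2  |  1  0  1 ]
R2 <- (1/4)*R2:  [    0     1  -3/4  |   1/2   1/4     0 ]
R1 <- R1 - (-5)*R2:  [    1     0  -3/4  |   3/2   5/4     0 ]
R3 <- R3 - (4)*R2:  [  0   0   5  |  -1  -1   1 ]
R3 <- (1/5)*R3:  [    0     0     1  |  -1/5  -1/5   1/5 ]
R1 <- R1 - (-3/4)*R3:  [     1      0      0  |  27/20  11/10   3/20 ]
R2 <- R2 - (-3/4)*R3:  [    0     1     0  |  7/20  1/10  3/20 ]
Right block of [I | A^{-1}] is the inverse:
[ 27/20  11/10  3/20 ]
[  7/20   1/10  3/20 ]
[  -1/5   -1/5   1/5 ]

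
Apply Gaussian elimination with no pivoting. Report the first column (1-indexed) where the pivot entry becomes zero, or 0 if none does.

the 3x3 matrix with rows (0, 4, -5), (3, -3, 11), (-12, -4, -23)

Naive forward elimination:
Pivot entry (1,1) is zero but row 2 has 3 in column 1 -> naive elimination stops; a row interchange (e.g. R1 <-> R2) would be required here.

first zero-pivot column = 1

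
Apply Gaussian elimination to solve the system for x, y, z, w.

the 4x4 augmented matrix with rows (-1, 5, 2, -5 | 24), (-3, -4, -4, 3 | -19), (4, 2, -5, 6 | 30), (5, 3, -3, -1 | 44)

(3, 5, -4, -2)

Forward elimination on [A|b]:
R2 <- R2 - (3)*R1:  [   0  -19  -10   18  -91 ]
R3 <- R3 - (-4)*R1:  [   0   22    3  -14  126 ]
R4 <- R4 - (-5)*R1:  [   0   28    7  -26  164 ]
R3 <- R3 - (-22/19)*R2:  [       0        0  -163/19   130/19   392/19 ]
R4 <- R4 - (-28/19)*R2:  [       0        0  -147/19    10/19   568/19 ]
R4 <- R4 - (147/163)*R3:  [        0         0         0  -920/163  1840/163 ]
Row echelon form:
[ -1    5        2        -5  |        24 ]
[  0  -19      -10        18  |       -91 ]
[  0    0  -163/19    130/19  |    392/19 ]
[  0    0        0  -920/163  |  1840/163 ]
Back-substitution:
w = (1840/163) / (-920/163) = -2
z = (392/19 - (130/19)*(-2)) / (-163/19) = -4
y = (-91 - (-10)*(-4) - (18)*(-2)) / -19 = 5
x = (24 - (5)*(5) - (2)*(-4) - (-5)*(-2)) / -1 = 3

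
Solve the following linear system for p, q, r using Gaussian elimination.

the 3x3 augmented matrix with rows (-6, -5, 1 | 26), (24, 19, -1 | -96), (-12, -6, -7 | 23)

Forward elimination on [A|b]:
R2 <- R2 - (-4)*R1:  [  0  -1   3   8 ]
R3 <- R3 - (2)*R1:  [   0    4   -9  -29 ]
R3 <- R3 - (-4)*R2:  [ 0  0  3  3 ]
Row echelon form:
[ -6  -5  1  |  26 ]
[  0  -1  3  |   8 ]
[  0   0  3  |   3 ]
Back-substitution:
r = (3) / 3 = 1
q = (8 - (3)*(1)) / -1 = -5
p = (26 - (-5)*(-5) - (1)*(1)) / -6 = 0

(0, -5, 1)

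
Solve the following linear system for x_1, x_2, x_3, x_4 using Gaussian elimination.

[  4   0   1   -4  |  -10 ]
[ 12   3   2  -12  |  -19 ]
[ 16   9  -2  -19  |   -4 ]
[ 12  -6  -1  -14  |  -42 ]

(-1, 3, -2, 1)

Forward elimination on [A|b]:
R2 <- R2 - (3)*R1:  [  0   3  -1   0  11 ]
R3 <- R3 - (4)*R1:  [  0   9  -6  -3  36 ]
R4 <- R4 - (3)*R1:  [   0   -6   -4   -2  -12 ]
R3 <- R3 - (3)*R2:  [  0   0  -3  -3   3 ]
R4 <- R4 - (-2)*R2:  [  0   0  -6  -2  10 ]
R4 <- R4 - (2)*R3:  [ 0  0  0  4  4 ]
Row echelon form:
[ 4  0   1  -4  |  -10 ]
[ 0  3  -1   0  |   11 ]
[ 0  0  -3  -3  |    3 ]
[ 0  0   0   4  |    4 ]
Back-substitution:
x_4 = (4) / 4 = 1
x_3 = (3 - (-3)*(1)) / -3 = -2
x_2 = (11 - (-1)*(-2)) / 3 = 3
x_1 = (-10 - (1)*(-2) - (-4)*(1)) / 4 = -1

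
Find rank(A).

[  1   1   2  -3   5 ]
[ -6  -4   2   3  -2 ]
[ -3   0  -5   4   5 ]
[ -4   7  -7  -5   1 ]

Row reduction:
R2 <- R2 - (-6)*R1:  [   0    2   14  -15   28 ]
R3 <- R3 - (-3)*R1:  [  0   3   1  -5  20 ]
R4 <- R4 - (-4)*R1:  [   0   11    1  -17   21 ]
R3 <- R3 - (3/2)*R2:  [    0     0   -20  35/2   -22 ]
R4 <- R4 - (11/2)*R2:  [     0      0    -76  131/2   -133 ]
R4 <- R4 - (19/5)*R3:  [      0       0       0      -1  -247/5 ]
Row echelon form:
[ 1  1    2    -3       5 ]
[ 0  2   14   -15      28 ]
[ 0  0  -20  35/2     -22 ]
[ 0  0    0    -1  -247/5 ]
Nonzero rows / pivot columns: 4

rank(A) = 4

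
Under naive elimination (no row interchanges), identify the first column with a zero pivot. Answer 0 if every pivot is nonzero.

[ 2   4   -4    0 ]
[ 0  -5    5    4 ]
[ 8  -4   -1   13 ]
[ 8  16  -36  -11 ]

first zero-pivot column = 0

Naive forward elimination:
R3 <- R3 - (4)*R1:  [   0  -20   15   13 ]
R4 <- R4 - (4)*R1:  [   0    0  -20  -11 ]
R3 <- R3 - (4)*R2:  [  0   0  -5  -3 ]
R4 <- R4 - (4)*R3:  [ 0  0  0  1 ]
All pivots nonzero; naive elimination completes without hitting a zero pivot.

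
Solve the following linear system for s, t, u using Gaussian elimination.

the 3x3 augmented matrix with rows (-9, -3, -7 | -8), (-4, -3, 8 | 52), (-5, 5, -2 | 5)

(-3, 0, 5)

Forward elimination on [A|b]:
R2 <- R2 - (4/9)*R1:  [     0   -5/3  100/9  500/9 ]
R3 <- R3 - (5/9)*R1:  [    0  20/3  17/9  85/9 ]
R3 <- R3 - (-4)*R2:  [     0      0  139/3  695/3 ]
Row echelon form:
[ -9    -3     -7  |     -8 ]
[  0  -5/3  100/9  |  500/9 ]
[  0     0  139/3  |  695/3 ]
Back-substitution:
u = (695/3) / (139/3) = 5
t = (500/9 - (100/9)*(5)) / (-5/3) = 0
s = (-8 - (-3)*(0) - (-7)*(5)) / -9 = -3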